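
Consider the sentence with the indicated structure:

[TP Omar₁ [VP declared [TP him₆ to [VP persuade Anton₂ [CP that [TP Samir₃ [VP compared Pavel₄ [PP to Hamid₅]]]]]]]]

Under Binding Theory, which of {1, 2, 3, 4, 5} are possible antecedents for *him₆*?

none

*him* is a pronoun, so Principle B applies: it must be free in its binding domain.
Binding domain of *him₆*: the matrix TP, whose subject is Omar₁.
*Omar₁* c-commands the pronoun within its binding domain → coindexation would violate Principle B.
*Anton₂*: the pronoun c-commands this R-expression → coindexation would violate Principle C on *Anton₂*.
*Samir₃*: the pronoun c-commands this R-expression → coindexation would violate Principle C on *Samir₃*.
*Pavel₄*: the pronoun c-commands this R-expression → coindexation would violate Principle C on *Pavel₄*.
*Hamid₅*: the pronoun c-commands this R-expression → coindexation would violate Principle C on *Hamid₅*.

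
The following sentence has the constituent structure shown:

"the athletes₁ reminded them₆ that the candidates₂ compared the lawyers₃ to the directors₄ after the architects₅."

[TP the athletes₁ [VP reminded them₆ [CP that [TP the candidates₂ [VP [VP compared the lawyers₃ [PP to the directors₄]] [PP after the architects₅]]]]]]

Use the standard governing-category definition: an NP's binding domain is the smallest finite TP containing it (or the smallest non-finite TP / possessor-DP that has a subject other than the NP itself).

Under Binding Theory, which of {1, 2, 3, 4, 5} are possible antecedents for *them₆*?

none

*them* is a pronoun, so Principle B applies: it must be free in its binding domain.
Binding domain of *them₆*: the matrix TP, whose subject is the athletes₁.
*the athletes₁* c-commands the pronoun within its binding domain → coindexation would violate Principle B.
*the candidates₂*: the pronoun c-commands this R-expression → coindexation would violate Principle C on *the candidates₂*.
*the lawyers₃*: the pronoun c-commands this R-expression → coindexation would violate Principle C on *the lawyers₃*.
*the directors₄*: the pronoun c-commands this R-expression → coindexation would violate Principle C on *the directors₄*.
*the architects₅*: the pronoun c-commands this R-expression → coindexation would violate Principle C on *the architects₅*.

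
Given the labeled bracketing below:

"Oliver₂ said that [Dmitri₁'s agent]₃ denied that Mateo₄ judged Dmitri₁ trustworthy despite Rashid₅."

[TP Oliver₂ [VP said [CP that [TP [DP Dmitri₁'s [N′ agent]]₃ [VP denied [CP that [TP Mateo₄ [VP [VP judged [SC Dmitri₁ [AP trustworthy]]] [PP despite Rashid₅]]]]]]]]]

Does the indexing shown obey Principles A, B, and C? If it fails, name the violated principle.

The two coindexed NPs are *Dmitri₁* and *Dmitri₁*.
*Dmitri₁* is an R-expression; no coindexed NP c-commands it, so Principle C holds.
*Dmitri₁* is an R-expression; *Dmitri₁* does not c-command it, and no other NP shares its index, so Principle C is satisfied.
All principles are respected.

grammatical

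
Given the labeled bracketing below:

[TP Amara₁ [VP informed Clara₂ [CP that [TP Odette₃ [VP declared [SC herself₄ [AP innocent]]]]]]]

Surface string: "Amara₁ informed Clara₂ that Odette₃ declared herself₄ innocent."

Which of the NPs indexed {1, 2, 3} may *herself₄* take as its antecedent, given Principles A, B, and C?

*herself* is an anaphor, so Principle A applies: it must be bound in its binding domain.
Binding domain of *herself₄*: the embedded TP, whose subject is Odette₃.
*Amara₁* c-commands the anaphor but is outside its binding domain → cannot satisfy Principle A.
*Clara₂* c-commands the anaphor but is outside its binding domain → cannot satisfy Principle A.
*Odette₃* c-commands the anaphor within its binding domain → licit binder.

{3}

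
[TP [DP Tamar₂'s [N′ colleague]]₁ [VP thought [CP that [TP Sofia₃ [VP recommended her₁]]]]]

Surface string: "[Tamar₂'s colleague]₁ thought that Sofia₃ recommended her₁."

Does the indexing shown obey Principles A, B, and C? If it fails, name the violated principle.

grammatical

The two coindexed NPs are *[Tamar₂'s colleague]₁* and *her₁*.
*her₁* is a pronoun; its binding domain is the embedded TP, whose subject is Sofia₃. Within that domain it is c-commanded only by *Sofia₃*, which carries a different index — the pronoun is free locally, so Principle B holds.
*[Tamar₂'s colleague]₁* is an R-expression; *her₁* does not c-command it, and no other NP shares its index, so Principle C is satisfied.
All principles are respected.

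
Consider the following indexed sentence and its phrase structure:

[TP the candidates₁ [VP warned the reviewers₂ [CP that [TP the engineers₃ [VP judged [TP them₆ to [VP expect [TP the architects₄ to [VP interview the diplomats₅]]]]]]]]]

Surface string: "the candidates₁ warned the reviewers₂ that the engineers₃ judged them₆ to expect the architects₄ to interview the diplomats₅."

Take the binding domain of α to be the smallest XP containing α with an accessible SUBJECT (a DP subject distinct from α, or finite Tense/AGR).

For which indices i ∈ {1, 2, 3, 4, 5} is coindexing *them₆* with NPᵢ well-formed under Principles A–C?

*them* is a pronoun, so Principle B applies: it must be free in its binding domain.
Binding domain of *them₆*: the embedded TP, whose subject is the engineers₃.
*the candidates₁* c-commands the pronoun but from outside its binding domain, and is not c-commanded by it → coindexation permitted.
*the reviewers₂* c-commands the pronoun but from outside its binding domain, and is not c-commanded by it → coindexation permitted.
*the engineers₃* c-commands the pronoun within its binding domain → coindexation would violate Principle B.
*the architects₄*: the pronoun c-commands this R-expression → coindexation would violate Principle C on *the architects₄*.
*the diplomats₅*: the pronoun c-commands this R-expression → coindexation would violate Principle C on *the diplomats₅*.

{1, 2}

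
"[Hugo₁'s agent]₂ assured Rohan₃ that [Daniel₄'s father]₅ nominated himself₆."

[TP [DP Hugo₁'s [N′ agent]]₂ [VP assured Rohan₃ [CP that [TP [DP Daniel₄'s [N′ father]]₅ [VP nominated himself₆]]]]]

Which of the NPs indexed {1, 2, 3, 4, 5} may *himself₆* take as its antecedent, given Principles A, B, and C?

*himself* is an anaphor, so Principle A applies: it must be bound in its binding domain.
Binding domain of *himself₆*: the embedded TP, whose subject is [Daniel₄'s father]₅.
*Hugo₁* does not c-command the anaphor → cannot bind it.
*[Hugo₁'s agent]₂* c-commands the anaphor but is outside its binding domain → cannot satisfy Principle A.
*Rohan₃* c-commands the anaphor but is outside its binding domain → cannot satisfy Principle A.
*Daniel₄* does not c-command the anaphor → cannot bind it.
*[Daniel₄'s father]₅* c-commands the anaphor within its binding domain → licit binder.

{5}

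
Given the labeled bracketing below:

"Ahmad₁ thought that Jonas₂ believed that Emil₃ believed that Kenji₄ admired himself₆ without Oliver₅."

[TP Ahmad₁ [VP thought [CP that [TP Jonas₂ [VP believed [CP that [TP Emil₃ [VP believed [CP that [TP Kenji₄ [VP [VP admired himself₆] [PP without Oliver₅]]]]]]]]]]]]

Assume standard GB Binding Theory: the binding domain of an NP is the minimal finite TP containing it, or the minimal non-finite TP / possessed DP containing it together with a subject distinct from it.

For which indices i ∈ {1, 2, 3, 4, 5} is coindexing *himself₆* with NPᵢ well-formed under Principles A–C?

{4}

*himself* is an anaphor, so Principle A applies: it must be bound in its binding domain.
Binding domain of *himself₆*: the embedded TP, whose subject is Kenji₄.
*Ahmad₁* c-commands the anaphor but is outside its binding domain → cannot satisfy Principle A.
*Jonas₂* c-commands the anaphor but is outside its binding domain → cannot satisfy Principle A.
*Emil₃* c-commands the anaphor but is outside its binding domain → cannot satisfy Principle A.
*Kenji₄* c-commands the anaphor within its binding domain → licit binder.
*Oliver₅* does not c-command the anaphor → cannot bind it.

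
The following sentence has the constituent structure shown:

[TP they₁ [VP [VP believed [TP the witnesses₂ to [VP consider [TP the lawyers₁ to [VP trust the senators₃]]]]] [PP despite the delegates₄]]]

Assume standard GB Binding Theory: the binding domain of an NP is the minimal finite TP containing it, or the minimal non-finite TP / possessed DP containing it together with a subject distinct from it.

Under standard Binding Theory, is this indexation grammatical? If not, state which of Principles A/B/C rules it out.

Principle C

The two coindexed NPs are *they₁* and *the lawyers₁*.
*the lawyers₁* is an R-expression. Principle C requires it to be free everywhere.
*they₁* c-commands it and carries the same index.
The R-expression is bound → Principle C violation.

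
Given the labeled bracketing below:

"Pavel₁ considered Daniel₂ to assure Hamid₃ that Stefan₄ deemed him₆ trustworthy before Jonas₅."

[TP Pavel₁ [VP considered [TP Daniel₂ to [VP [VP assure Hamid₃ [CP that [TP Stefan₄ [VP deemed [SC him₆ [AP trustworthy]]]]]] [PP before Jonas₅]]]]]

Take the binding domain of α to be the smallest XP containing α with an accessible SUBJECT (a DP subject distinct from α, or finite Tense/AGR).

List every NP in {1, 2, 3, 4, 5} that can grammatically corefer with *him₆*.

*him* is a pronoun, so Principle B applies: it must be free in its binding domain.
Binding domain of *him₆*: the embedded TP, whose subject is Stefan₄.
*Pavel₁* c-commands the pronoun but from outside its binding domain, and is not c-commanded by it → coindexation permitted.
*Daniel₂* c-commands the pronoun but from outside its binding domain, and is not c-commanded by it → coindexation permitted.
*Hamid₃* c-commands the pronoun but from outside its binding domain, and is not c-commanded by it → coindexation permitted.
*Stefan₄* c-commands the pronoun within its binding domain → coindexation would violate Principle B.
*Jonas₅* and the pronoun do not c-command one another → neither Principle B nor Principle C is at stake; coindexation permitted.

{1, 2, 3, 5}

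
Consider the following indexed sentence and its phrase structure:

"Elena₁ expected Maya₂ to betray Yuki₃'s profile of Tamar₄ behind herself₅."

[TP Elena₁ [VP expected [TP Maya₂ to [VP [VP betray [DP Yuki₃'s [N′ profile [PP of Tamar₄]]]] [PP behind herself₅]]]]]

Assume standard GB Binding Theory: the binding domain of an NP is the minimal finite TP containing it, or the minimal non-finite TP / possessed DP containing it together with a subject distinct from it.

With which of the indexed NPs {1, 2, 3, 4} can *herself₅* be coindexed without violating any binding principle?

{2}

*herself* is an anaphor, so Principle A applies: it must be bound in its binding domain.
Binding domain of *herself₅*: the embedded TP, whose subject is Maya₂.
*Elena₁* c-commands the anaphor but is outside its binding domain → cannot satisfy Principle A.
*Maya₂* c-commands the anaphor within its binding domain → licit binder.
*Yuki₃* does not c-command the anaphor → cannot bind it.
*Tamar₄* does not c-command the anaphor → cannot bind it.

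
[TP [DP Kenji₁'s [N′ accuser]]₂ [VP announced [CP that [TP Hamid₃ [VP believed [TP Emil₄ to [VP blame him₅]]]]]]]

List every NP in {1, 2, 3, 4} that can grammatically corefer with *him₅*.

{1, 2, 3}

*him* is a pronoun, so Principle B applies: it must be free in its binding domain.
Binding domain of *him₅*: the embedded TP, whose subject is Emil₄.
*Kenji₁* and the pronoun do not c-command one another → neither Principle B nor Principle C is at stake; coindexation permitted.
*[Kenji₁'s accuser]₂* c-commands the pronoun but from outside its binding domain, and is not c-commanded by it → coindexation permitted.
*Hamid₃* c-commands the pronoun but from outside its binding domain, and is not c-commanded by it → coindexation permitted.
*Emil₄* c-commands the pronoun within its binding domain → coindexation would violate Principle B.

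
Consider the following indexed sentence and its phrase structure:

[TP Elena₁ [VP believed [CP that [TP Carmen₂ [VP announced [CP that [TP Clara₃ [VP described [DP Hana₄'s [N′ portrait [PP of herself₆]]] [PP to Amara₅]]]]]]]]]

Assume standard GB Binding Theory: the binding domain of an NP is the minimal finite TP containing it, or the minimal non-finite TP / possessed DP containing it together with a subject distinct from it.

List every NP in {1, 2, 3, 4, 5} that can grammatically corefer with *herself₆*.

{4}

*herself* is an anaphor, so Principle A applies: it must be bound in its binding domain.
Binding domain of *herself₆*: the possessed DP, whose subject is Hana₄.
*Elena₁* c-commands the anaphor but is outside its binding domain → cannot satisfy Principle A.
*Carmen₂* c-commands the anaphor but is outside its binding domain → cannot satisfy Principle A.
*Clara₃* c-commands the anaphor but is outside its binding domain → cannot satisfy Principle A.
*Hana₄* c-commands the anaphor within its binding domain → licit binder.
*Amara₅* does not c-command the anaphor → cannot bind it.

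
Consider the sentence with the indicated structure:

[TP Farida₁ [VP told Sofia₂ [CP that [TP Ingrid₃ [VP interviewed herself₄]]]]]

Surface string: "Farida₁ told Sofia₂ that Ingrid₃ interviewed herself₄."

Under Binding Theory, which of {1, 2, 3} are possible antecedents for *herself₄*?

*herself* is an anaphor, so Principle A applies: it must be bound in its binding domain.
Binding domain of *herself₄*: the embedded TP, whose subject is Ingrid₃.
*Farida₁* c-commands the anaphor but is outside its binding domain → cannot satisfy Principle A.
*Sofia₂* c-commands the anaphor but is outside its binding domain → cannot satisfy Principle A.
*Ingrid₃* c-commands the anaphor within its binding domain → licit binder.

{3}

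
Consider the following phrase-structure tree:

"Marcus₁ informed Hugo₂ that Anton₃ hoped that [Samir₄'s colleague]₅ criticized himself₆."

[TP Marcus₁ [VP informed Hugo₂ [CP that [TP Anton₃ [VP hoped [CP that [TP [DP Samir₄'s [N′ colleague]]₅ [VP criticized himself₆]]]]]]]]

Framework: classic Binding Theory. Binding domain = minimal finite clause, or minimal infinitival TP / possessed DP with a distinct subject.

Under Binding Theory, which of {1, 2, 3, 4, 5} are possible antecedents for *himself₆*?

{5}

*himself* is an anaphor, so Principle A applies: it must be bound in its binding domain.
Binding domain of *himself₆*: the embedded TP, whose subject is [Samir₄'s colleague]₅.
*Marcus₁* c-commands the anaphor but is outside its binding domain → cannot satisfy Principle A.
*Hugo₂* c-commands the anaphor but is outside its binding domain → cannot satisfy Principle A.
*Anton₃* c-commands the anaphor but is outside its binding domain → cannot satisfy Principle A.
*Samir₄* does not c-command the anaphor → cannot bind it.
*[Samir₄'s colleague]₅* c-commands the anaphor within its binding domain → licit binder.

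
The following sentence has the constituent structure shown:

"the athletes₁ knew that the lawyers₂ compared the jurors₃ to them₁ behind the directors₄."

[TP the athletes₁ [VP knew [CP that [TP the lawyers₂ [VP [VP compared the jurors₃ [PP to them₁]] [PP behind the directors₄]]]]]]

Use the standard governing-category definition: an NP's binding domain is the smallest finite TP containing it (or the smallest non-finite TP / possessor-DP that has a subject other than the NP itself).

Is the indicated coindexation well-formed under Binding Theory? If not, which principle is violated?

grammatical

The two coindexed NPs are *the athletes₁* and *them₁*.
*them₁* is a pronoun; its binding domain is the embedded TP, whose subject is the lawyers₂. Within that domain it is c-commanded only by *the lawyers₂*, *the jurors₃*, which carry a different index — the pronoun is free locally, so Principle B holds.
*the athletes₁* is an R-expression; *them₁* does not c-command it, and no other NP shares its index, so Principle C is satisfied.
All principles are respected.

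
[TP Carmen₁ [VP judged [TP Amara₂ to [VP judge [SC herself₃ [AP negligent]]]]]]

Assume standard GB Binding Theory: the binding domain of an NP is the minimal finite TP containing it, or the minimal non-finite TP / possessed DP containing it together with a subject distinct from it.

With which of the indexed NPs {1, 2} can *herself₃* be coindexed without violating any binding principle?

*herself* is an anaphor, so Principle A applies: it must be bound in its binding domain.
Binding domain of *herself₃*: the embedded TP, whose subject is Amara₂.
*Carmen₁* c-commands the anaphor but is outside its binding domain → cannot satisfy Principle A.
*Amara₂* c-commands the anaphor within its binding domain → licit binder.

{2}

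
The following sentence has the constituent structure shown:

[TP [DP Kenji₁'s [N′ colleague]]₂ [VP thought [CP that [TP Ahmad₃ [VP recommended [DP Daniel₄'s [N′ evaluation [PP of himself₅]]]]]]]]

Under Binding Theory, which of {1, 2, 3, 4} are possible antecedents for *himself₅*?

*himself* is an anaphor, so Principle A applies: it must be bound in its binding domain.
Binding domain of *himself₅*: the possessed DP, whose subject is Daniel₄.
*Kenji₁* does not c-command the anaphor → cannot bind it.
*[Kenji₁'s colleague]₂* c-commands the anaphor but is outside its binding domain → cannot satisfy Principle A.
*Ahmad₃* c-commands the anaphor but is outside its binding domain → cannot satisfy Principle A.
*Daniel₄* c-commands the anaphor within its binding domain → licit binder.

{4}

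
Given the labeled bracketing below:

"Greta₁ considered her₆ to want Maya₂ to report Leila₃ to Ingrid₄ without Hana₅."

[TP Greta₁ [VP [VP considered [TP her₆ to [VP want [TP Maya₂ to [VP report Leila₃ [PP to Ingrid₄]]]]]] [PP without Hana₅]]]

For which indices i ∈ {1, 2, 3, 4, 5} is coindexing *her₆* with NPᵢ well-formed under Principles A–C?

*her* is a pronoun, so Principle B applies: it must be free in its binding domain.
Binding domain of *her₆*: the matrix TP, whose subject is Greta₁.
*Greta₁* c-commands the pronoun within its binding domain → coindexation would violate Principle B.
*Maya₂*: the pronoun c-commands this R-expression → coindexation would violate Principle C on *Maya₂*.
*Leila₃*: the pronoun c-commands this R-expression → coindexation would violate Principle C on *Leila₃*.
*Ingrid₄*: the pronoun c-commands this R-expression → coindexation would violate Principle C on *Ingrid₄*.
*Hana₅* and the pronoun do not c-command one another → neither Principle B nor Principle C is at stake; coindexation permitted.

{5}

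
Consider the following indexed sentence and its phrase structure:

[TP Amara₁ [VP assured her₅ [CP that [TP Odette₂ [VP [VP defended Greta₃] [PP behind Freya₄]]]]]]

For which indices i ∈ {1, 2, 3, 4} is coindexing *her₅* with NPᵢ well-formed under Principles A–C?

*her* is a pronoun, so Principle B applies: it must be free in its binding domain.
Binding domain of *her₅*: the matrix TP, whose subject is Amara₁.
*Amara₁* c-commands the pronoun within its binding domain → coindexation would violate Principle B.
*Odette₂*: the pronoun c-commands this R-expression → coindexation would violate Principle C on *Odette₂*.
*Greta₃*: the pronoun c-commands this R-expression → coindexation would violate Principle C on *Greta₃*.
*Freya₄*: the pronoun c-commands this R-expression → coindexation would violate Principle C on *Freya₄*.

none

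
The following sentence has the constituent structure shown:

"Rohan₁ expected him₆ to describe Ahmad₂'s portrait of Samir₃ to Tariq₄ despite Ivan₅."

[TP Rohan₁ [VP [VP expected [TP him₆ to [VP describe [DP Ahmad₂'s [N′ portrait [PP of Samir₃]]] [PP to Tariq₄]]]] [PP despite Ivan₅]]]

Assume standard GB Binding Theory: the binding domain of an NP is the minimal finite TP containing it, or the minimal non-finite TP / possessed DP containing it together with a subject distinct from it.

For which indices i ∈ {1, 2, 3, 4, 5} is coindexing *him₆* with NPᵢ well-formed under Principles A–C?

{5}

*him* is a pronoun, so Principle B applies: it must be free in its binding domain.
Binding domain of *him₆*: the matrix TP, whose subject is Rohan₁.
*Rohan₁* c-commands the pronoun within its binding domain → coindexation would violate Principle B.
*Ahmad₂*: the pronoun c-commands this R-expression → coindexation would violate Principle C on *Ahmad₂*.
*Samir₃*: the pronoun c-commands this R-expression → coindexation would violate Principle C on *Samir₃*.
*Tariq₄*: the pronoun c-commands this R-expression → coindexation would violate Principle C on *Tariq₄*.
*Ivan₅* and the pronoun do not c-command one another → neither Principle B nor Principle C is at stake; coindexation permitted.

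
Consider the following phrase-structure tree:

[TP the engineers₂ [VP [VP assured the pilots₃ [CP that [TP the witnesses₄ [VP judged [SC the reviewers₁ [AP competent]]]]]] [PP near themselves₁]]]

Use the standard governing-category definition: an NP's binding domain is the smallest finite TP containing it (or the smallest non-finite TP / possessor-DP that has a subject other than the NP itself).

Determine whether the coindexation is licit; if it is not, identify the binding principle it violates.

Principle A

The two coindexed NPs are *the reviewers₁* and *themselves₁*.
*themselves₁* is an anaphor. Principle A requires it to be bound within its binding domain — the matrix TP, whose subject is the engineers₂.
Within that domain it is c-commanded by *the engineers₂*, which does not share its index.
*the reviewers₁* does not c-command the anaphor at all.
The anaphor is unbound in its domain → Principle A violation.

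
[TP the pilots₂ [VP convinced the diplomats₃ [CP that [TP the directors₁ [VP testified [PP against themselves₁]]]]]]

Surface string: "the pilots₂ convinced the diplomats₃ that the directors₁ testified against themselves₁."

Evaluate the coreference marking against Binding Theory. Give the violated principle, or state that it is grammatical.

The two coindexed NPs are *the directors₁* and *themselves₁*.
*themselves₁* is an anaphor; its binding domain is the embedded TP, whose subject is the directors₁. *the directors₁* c-commands it within that domain and shares its index, so Principle A is satisfied.
*the directors₁* is an R-expression; *themselves₁* does not c-command it, and no other NP shares its index, so Principle C is satisfied.
All principles are respected.

grammatical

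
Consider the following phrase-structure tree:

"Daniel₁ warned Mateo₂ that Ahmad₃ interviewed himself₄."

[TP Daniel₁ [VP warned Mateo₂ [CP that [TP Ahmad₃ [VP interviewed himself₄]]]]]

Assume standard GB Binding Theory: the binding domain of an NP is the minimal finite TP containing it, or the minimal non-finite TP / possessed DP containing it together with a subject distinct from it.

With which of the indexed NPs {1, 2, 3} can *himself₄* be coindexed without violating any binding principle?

{3}

*himself* is an anaphor, so Principle A applies: it must be bound in its binding domain.
Binding domain of *himself₄*: the embedded TP, whose subject is Ahmad₃.
*Daniel₁* c-commands the anaphor but is outside its binding domain → cannot satisfy Principle A.
*Mateo₂* c-commands the anaphor but is outside its binding domain → cannot satisfy Principle A.
*Ahmad₃* c-commands the anaphor within its binding domain → licit binder.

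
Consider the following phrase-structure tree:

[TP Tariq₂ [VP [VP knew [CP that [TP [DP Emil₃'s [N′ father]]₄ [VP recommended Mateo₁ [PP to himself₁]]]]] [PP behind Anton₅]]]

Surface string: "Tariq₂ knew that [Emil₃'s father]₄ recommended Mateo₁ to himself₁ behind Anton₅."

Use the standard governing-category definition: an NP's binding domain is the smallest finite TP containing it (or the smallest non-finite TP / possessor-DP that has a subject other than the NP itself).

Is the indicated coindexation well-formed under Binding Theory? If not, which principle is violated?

grammatical

The two coindexed NPs are *Mateo₁* and *himself₁*.
*himself₁* is an anaphor; its binding domain is the embedded TP, whose subject is [Emil₃'s father]₄. *Mateo₁* c-commands it within that domain and shares its index, so Principle A is satisfied.
*Mateo₁* is an R-expression; *himself₁* does not c-command it, and no other NP shares its index, so Principle C is satisfied.
All principles are respected.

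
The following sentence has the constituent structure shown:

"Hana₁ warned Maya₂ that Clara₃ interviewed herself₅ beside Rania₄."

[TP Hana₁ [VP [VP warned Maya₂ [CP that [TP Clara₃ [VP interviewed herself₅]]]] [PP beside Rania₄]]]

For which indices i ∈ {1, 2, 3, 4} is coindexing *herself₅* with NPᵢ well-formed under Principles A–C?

*herself* is an anaphor, so Principle A applies: it must be bound in its binding domain.
Binding domain of *herself₅*: the embedded TP, whose subject is Clara₃.
*Hana₁* c-commands the anaphor but is outside its binding domain → cannot satisfy Principle A.
*Maya₂* c-commands the anaphor but is outside its binding domain → cannot satisfy Principle A.
*Clara₃* c-commands the anaphor within its binding domain → licit binder.
*Rania₄* does not c-command the anaphor → cannot bind it.

{3}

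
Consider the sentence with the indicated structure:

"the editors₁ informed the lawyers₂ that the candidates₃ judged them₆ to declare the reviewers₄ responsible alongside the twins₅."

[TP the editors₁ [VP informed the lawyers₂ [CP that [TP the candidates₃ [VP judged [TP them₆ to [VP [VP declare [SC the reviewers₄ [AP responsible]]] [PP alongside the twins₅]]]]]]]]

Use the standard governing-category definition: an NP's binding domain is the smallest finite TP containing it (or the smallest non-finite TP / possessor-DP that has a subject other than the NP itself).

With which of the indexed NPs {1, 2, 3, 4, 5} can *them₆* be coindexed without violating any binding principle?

{1, 2}

*them* is a pronoun, so Principle B applies: it must be free in its binding domain.
Binding domain of *them₆*: the embedded TP, whose subject is the candidates₃.
*the editors₁* c-commands the pronoun but from outside its binding domain, and is not c-commanded by it → coindexation permitted.
*the lawyers₂* c-commands the pronoun but from outside its binding domain, and is not c-commanded by it → coindexation permitted.
*the candidates₃* c-commands the pronoun within its binding domain → coindexation would violate Principle B.
*the reviewers₄*: the pronoun c-commands this R-expression → coindexation would violate Principle C on *the reviewers₄*.
*the twins₅*: the pronoun c-commands this R-expression → coindexation would violate Principle C on *the twins₅*.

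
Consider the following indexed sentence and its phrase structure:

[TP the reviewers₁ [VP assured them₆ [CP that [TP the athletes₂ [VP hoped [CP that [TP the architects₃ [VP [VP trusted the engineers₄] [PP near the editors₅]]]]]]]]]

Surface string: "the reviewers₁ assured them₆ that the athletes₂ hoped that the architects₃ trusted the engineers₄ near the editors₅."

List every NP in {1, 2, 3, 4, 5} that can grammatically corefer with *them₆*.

*them* is a pronoun, so Principle B applies: it must be free in its binding domain.
Binding domain of *them₆*: the matrix TP, whose subject is the reviewers₁.
*the reviewers₁* c-commands the pronoun within its binding domain → coindexation would violate Principle B.
*the athletes₂*: the pronoun c-commands this R-expression → coindexation would violate Principle C on *the athletes₂*.
*the architects₃*: the pronoun c-commands this R-expression → coindexation would violate Principle C on *the architects₃*.
*the engineers₄*: the pronoun c-commands this R-expression → coindexation would violate Principle C on *the engineers₄*.
*the editors₅*: the pronoun c-commands this R-expression → coindexation would violate Principle C on *the editors₅*.

none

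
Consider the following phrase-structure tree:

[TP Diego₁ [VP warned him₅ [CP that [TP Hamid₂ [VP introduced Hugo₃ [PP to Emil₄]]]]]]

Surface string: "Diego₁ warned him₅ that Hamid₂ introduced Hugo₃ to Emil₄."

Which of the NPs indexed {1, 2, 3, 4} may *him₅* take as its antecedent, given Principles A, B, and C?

none

*him* is a pronoun, so Principle B applies: it must be free in its binding domain.
Binding domain of *him₅*: the matrix TP, whose subject is Diego₁.
*Diego₁* c-commands the pronoun within its binding domain → coindexation would violate Principle B.
*Hamid₂*: the pronoun c-commands this R-expression → coindexation would violate Principle C on *Hamid₂*.
*Hugo₃*: the pronoun c-commands this R-expression → coindexation would violate Principle C on *Hugo₃*.
*Emil₄*: the pronoun c-commands this R-expression → coindexation would violate Principle C on *Emil₄*.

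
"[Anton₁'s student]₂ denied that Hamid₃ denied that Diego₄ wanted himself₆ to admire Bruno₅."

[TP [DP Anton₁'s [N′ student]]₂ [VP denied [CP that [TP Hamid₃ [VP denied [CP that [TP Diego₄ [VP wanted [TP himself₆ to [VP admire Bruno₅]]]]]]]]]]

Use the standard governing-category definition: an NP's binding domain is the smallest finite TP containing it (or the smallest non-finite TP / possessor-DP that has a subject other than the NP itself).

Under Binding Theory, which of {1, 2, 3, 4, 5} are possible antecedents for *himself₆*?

{4}

*himself* is an anaphor, so Principle A applies: it must be bound in its binding domain.
Binding domain of *himself₆*: the embedded TP, whose subject is Diego₄.
*Anton₁* does not c-command the anaphor → cannot bind it.
*[Anton₁'s student]₂* c-commands the anaphor but is outside its binding domain → cannot satisfy Principle A.
*Hamid₃* c-commands the anaphor but is outside its binding domain → cannot satisfy Principle A.
*Diego₄* c-commands the anaphor within its binding domain → licit binder.
*Bruno₅* does not c-command the anaphor → cannot bind it.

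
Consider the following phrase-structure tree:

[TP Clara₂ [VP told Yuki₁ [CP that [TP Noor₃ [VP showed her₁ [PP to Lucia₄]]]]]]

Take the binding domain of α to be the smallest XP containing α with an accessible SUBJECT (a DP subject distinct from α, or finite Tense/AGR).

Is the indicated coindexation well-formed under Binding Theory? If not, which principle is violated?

The two coindexed NPs are *Yuki₁* and *her₁*.
*her₁* is a pronoun; its binding domain is the embedded TP, whose subject is Noor₃. Within that domain it is c-commanded only by *Noor₃*, which carries a different index — the pronoun is free locally, so Principle B holds.
*Yuki₁* is an R-expression; *her₁* does not c-command it, and no other NP shares its index, so Principle C is satisfied.
All principles are respected.

grammatical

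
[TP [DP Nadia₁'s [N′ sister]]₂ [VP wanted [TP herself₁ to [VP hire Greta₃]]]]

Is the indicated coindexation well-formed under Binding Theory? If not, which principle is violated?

Principle A

The two coindexed NPs are *Nadia₁* and *herself₁*.
*herself₁* is an anaphor. Principle A requires it to be bound within its binding domain — the matrix TP, whose subject is [Nadia₁'s sister]₂.
Within that domain it is c-commanded by *[Nadia₁'s sister]₂*, which does not share its index.
*Nadia₁* does not c-command the anaphor at all.
The anaphor is unbound in its domain → Principle A violation.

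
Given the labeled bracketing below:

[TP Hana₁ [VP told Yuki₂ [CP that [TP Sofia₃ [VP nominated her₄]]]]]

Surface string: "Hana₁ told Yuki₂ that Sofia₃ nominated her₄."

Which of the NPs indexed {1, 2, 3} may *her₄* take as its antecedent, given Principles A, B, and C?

{1, 2}

*her* is a pronoun, so Principle B applies: it must be free in its binding domain.
Binding domain of *her₄*: the embedded TP, whose subject is Sofia₃.
*Hana₁* c-commands the pronoun but from outside its binding domain, and is not c-commanded by it → coindexation permitted.
*Yuki₂* c-commands the pronoun but from outside its binding domain, and is not c-commanded by it → coindexation permitted.
*Sofia₃* c-commands the pronoun within its binding domain → coindexation would violate Principle B.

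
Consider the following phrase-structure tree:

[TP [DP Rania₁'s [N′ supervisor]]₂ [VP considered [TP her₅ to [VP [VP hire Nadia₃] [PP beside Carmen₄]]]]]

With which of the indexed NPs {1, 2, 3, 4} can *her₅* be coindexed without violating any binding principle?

*her* is a pronoun, so Principle B applies: it must be free in its binding domain.
Binding domain of *her₅*: the matrix TP, whose subject is [Rania₁'s supervisor]₂.
*Rania₁* and the pronoun do not c-command one another → neither Principle B nor Principle C is at stake; coindexation permitted.
*[Rania₁'s supervisor]₂* c-commands the pronoun within its binding domain → coindexation would violate Principle B.
*Nadia₃*: the pronoun c-commands this R-expression → coindexation would violate Principle C on *Nadia₃*.
*Carmen₄*: the pronoun c-commands this R-expression → coindexation would violate Principle C on *Carmen₄*.

{1}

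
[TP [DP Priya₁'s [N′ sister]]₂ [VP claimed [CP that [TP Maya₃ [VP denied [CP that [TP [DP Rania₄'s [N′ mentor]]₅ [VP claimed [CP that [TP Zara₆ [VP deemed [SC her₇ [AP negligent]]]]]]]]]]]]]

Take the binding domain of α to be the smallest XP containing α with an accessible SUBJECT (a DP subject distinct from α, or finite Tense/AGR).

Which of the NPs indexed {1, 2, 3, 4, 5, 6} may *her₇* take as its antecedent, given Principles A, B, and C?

{1, 2, 3, 4, 5}

*her* is a pronoun, so Principle B applies: it must be free in its binding domain.
Binding domain of *her₇*: the embedded TP, whose subject is Zara₆.
*Priya₁* and the pronoun do not c-command one another → neither Principle B nor Principle C is at stake; coindexation permitted.
*[Priya₁'s sister]₂* c-commands the pronoun but from outside its binding domain, and is not c-commanded by it → coindexation permitted.
*Maya₃* c-commands the pronoun but from outside its binding domain, and is not c-commanded by it → coindexation permitted.
*Rania₄* and the pronoun do not c-command one another → neither Principle B nor Principle C is at stake; coindexation permitted.
*[Rania₄'s mentor]₅* c-commands the pronoun but from outside its binding domain, and is not c-commanded by it → coindexation permitted.
*Zara₆* c-commands the pronoun within its binding domain → coindexation would violate Principle B.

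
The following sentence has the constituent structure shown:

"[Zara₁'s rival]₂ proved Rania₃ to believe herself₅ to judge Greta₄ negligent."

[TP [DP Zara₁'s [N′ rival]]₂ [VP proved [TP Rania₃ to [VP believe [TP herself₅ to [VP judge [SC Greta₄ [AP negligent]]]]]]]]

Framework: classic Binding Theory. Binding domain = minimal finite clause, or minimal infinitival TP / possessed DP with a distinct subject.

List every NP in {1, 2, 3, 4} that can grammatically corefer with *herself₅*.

{3}

*herself* is an anaphor, so Principle A applies: it must be bound in its binding domain.
Binding domain of *herself₅*: the embedded TP, whose subject is Rania₃.
*Zara₁* does not c-command the anaphor → cannot bind it.
*[Zara₁'s rival]₂* c-commands the anaphor but is outside its binding domain → cannot satisfy Principle A.
*Rania₃* c-commands the anaphor within its binding domain → licit binder.
*Greta₄* does not c-command the anaphor → cannot bind it.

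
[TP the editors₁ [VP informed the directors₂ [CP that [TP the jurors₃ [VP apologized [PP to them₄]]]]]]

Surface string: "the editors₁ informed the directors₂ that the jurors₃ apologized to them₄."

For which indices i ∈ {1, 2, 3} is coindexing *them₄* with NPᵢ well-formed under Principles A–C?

{1, 2}

*them* is a pronoun, so Principle B applies: it must be free in its binding domain.
Binding domain of *them₄*: the embedded TP, whose subject is the jurors₃.
*the editors₁* c-commands the pronoun but from outside its binding domain, and is not c-commanded by it → coindexation permitted.
*the directors₂* c-commands the pronoun but from outside its binding domain, and is not c-commanded by it → coindexation permitted.
*the jurors₃* c-commands the pronoun within its binding domain → coindexation would violate Principle B.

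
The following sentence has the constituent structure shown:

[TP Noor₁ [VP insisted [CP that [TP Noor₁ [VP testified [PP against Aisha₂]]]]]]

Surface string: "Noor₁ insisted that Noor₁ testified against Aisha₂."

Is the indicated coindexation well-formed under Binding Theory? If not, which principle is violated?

The two coindexed NPs are *Noor₁* (the lower occurrence) and *Noor₁* (the higher occurrence).
*Noor₁* (the lower occurrence) is an R-expression. Principle C requires it to be free everywhere.
*Noor₁* (the higher occurrence) c-commands it and carries the same index.
The R-expression is bound → Principle C violation.

Principle C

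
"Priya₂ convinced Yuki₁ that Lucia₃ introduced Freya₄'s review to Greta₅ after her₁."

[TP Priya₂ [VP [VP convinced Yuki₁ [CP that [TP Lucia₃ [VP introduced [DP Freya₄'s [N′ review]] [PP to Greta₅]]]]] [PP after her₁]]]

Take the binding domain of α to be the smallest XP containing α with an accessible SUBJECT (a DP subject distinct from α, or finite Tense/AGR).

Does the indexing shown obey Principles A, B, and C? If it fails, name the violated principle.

The two coindexed NPs are *Yuki₁* and *her₁*.
*her₁* is a pronoun; its binding domain is the matrix TP, whose subject is Priya₂. Within that domain it is c-commanded only by *Priya₂*, which carries a different index — the pronoun is free locally, so Principle B holds.
*Yuki₁* is an R-expression; *her₁* does not c-command it, and no other NP shares its index, so Principle C is satisfied.
All principles are respected.

grammatical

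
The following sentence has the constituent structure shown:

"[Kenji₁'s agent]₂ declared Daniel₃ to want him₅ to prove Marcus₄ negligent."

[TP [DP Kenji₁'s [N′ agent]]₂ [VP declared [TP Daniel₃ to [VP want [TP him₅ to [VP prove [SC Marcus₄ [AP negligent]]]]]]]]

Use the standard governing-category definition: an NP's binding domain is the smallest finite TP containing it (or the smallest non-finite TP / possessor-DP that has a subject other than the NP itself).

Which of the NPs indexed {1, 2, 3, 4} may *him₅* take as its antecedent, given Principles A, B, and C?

*him* is a pronoun, so Principle B applies: it must be free in its binding domain.
Binding domain of *him₅*: the embedded TP, whose subject is Daniel₃.
*Kenji₁* and the pronoun do not c-command one another → neither Principle B nor Principle C is at stake; coindexation permitted.
*[Kenji₁'s agent]₂* c-commands the pronoun but from outside its binding domain, and is not c-commanded by it → coindexation permitted.
*Daniel₃* c-commands the pronoun within its binding domain → coindexation would violate Principle B.
*Marcus₄*: the pronoun c-commands this R-expression → coindexation would violate Principle C on *Marcus₄*.

{1, 2}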